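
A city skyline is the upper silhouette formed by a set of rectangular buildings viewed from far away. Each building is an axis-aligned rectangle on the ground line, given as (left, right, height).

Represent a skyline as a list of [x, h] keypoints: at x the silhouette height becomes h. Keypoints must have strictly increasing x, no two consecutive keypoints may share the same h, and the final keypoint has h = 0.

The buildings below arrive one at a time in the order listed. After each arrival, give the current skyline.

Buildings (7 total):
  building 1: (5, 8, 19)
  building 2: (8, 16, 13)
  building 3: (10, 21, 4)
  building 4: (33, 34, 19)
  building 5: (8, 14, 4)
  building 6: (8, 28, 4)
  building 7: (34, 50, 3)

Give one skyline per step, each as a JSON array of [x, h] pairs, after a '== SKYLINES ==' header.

== SKYLINES ==
[[5,19],[8,0]]
[[5,19],[8,13],[16,0]]
[[5,19],[8,13],[16,4],[21,0]]
[[5,19],[8,13],[16,4],[21,0],[33,19],[34,0]]
[[5,19],[8,13],[16,4],[21,0],[33,19],[34,0]]
[[5,19],[8,13],[16,4],[28,0],[33,19],[34,0]]
[[5,19],[8,13],[16,4],[28,0],[33,19],[34,3],[50,0]]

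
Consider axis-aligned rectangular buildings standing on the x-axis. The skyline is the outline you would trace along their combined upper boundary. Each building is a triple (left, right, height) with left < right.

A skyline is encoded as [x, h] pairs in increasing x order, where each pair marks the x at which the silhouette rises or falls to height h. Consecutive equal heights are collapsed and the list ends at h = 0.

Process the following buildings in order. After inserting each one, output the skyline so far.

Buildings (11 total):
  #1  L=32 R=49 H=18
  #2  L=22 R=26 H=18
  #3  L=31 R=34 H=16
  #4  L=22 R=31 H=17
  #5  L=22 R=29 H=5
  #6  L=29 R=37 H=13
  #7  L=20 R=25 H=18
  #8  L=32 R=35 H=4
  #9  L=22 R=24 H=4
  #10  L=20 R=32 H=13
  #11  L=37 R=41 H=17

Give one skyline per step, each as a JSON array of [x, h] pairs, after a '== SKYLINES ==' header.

== SKYLINES ==
[[32,18],[49,0]]
[[22,18],[26,0],[32,18],[49,0]]
[[22,18],[26,0],[31,16],[32,18],[49,0]]
[[22,18],[26,17],[31,16],[32,18],[49,0]]
[[22,18],[26,17],[31,16],[32,18],[49,0]]
[[22,18],[26,17],[31,16],[32,18],[49,0]]
[[20,18],[26,17],[31,16],[32,18],[49,0]]
[[20,18],[26,17],[31,16],[32,18],[49,0]]
[[20,18],[26,17],[31,16],[32,18],[49,0]]
[[20,18],[26,17],[31,16],[32,18],[49,0]]
[[20,18],[26,17],[31,16],[32,18],[49,0]]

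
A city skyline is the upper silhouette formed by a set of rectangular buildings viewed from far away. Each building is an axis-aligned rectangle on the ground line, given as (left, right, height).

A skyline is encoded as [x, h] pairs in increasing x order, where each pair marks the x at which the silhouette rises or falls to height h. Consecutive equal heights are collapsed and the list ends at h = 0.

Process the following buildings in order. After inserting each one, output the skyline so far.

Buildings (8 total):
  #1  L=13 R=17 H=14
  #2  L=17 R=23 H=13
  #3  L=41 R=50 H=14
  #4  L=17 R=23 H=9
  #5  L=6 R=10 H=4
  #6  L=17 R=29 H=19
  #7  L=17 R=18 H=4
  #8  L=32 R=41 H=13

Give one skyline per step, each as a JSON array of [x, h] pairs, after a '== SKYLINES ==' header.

== SKYLINES ==
[[13,14],[17,0]]
[[13,14],[17,13],[23,0]]
[[13,14],[17,13],[23,0],[41,14],[50,0]]
[[13,14],[17,13],[23,0],[41,14],[50,0]]
[[6,4],[10,0],[13,14],[17,13],[23,0],[41,14],[50,0]]
[[6,4],[10,0],[13,14],[17,19],[29,0],[41,14],[50,0]]
[[6,4],[10,0],[13,14],[17,19],[29,0],[41,14],[50,0]]
[[6,4],[10,0],[13,14],[17,19],[29,0],[32,13],[41,14],[50,0]]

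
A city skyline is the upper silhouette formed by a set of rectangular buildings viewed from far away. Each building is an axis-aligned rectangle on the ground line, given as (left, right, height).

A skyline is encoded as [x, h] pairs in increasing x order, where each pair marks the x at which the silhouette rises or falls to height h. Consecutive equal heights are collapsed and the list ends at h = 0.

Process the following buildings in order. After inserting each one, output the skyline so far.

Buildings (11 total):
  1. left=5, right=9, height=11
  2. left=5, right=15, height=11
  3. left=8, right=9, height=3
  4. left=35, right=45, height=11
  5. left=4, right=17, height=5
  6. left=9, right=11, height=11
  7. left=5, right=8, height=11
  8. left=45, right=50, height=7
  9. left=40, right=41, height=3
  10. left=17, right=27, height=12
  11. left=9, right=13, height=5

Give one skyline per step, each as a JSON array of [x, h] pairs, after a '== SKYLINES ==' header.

== SKYLINES ==
[[5,11],[9,0]]
[[5,11],[15,0]]
[[5,11],[15,0]]
[[5,11],[15,0],[35,11],[45,0]]
[[4,5],[5,11],[15,5],[17,0],[35,11],[45,0]]
[[4,5],[5,11],[15,5],[17,0],[35,11],[45,0]]
[[4,5],[5,11],[15,5],[17,0],[35,11],[45,0]]
[[4,5],[5,11],[15,5],[17,0],[35,11],[45,7],[50,0]]
[[4,5],[5,11],[15,5],[17,0],[35,11],[45,7],[50,0]]
[[4,5],[5,11],[15,5],[17,12],[27,0],[35,11],[45,7],[50,0]]
[[4,5],[5,11],[15,5],[17,12],[27,0],[35,11],[45,7],[50,0]]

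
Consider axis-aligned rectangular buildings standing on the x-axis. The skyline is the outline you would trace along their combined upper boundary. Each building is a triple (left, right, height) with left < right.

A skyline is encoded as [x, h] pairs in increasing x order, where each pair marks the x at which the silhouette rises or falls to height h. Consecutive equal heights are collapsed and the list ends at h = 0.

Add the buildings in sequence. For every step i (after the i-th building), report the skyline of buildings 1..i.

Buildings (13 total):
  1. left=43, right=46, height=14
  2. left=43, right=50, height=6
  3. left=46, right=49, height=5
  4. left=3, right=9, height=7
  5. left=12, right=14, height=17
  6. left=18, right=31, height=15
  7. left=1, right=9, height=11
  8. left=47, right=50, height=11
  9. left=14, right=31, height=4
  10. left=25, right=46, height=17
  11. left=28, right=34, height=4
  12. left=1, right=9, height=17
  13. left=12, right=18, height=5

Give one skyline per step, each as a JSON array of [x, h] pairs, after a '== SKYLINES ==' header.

== SKYLINES ==
[[43,14],[46,0]]
[[43,14],[46,6],[50,0]]
[[43,14],[46,6],[50,0]]
[[3,7],[9,0],[43,14],[46,6],[50,0]]
[[3,7],[9,0],[12,17],[14,0],[43,14],[46,6],[50,0]]
[[3,7],[9,0],[12,17],[14,0],[18,15],[31,0],[43,14],[46,6],[50,0]]
[[1,11],[9,0],[12,17],[14,0],[18,15],[31,0],[43,14],[46,6],[50,0]]
[[1,11],[9,0],[12,17],[14,0],[18,15],[31,0],[43,14],[46,6],[47,11],[50,0]]
[[1,11],[9,0],[12,17],[14,4],[18,15],[31,0],[43,14],[46,6],[47,11],[50,0]]
[[1,11],[9,0],[12,17],[14,4],[18,15],[25,17],[46,6],[47,11],[50,0]]
[[1,11],[9,0],[12,17],[14,4],[18,15],[25,17],[46,6],[47,11],[50,0]]
[[1,17],[9,0],[12,17],[14,4],[18,15],[25,17],[46,6],[47,11],[50,0]]
[[1,17],[9,0],[12,17],[14,5],[18,15],[25,17],[46,6],[47,11],[50,0]]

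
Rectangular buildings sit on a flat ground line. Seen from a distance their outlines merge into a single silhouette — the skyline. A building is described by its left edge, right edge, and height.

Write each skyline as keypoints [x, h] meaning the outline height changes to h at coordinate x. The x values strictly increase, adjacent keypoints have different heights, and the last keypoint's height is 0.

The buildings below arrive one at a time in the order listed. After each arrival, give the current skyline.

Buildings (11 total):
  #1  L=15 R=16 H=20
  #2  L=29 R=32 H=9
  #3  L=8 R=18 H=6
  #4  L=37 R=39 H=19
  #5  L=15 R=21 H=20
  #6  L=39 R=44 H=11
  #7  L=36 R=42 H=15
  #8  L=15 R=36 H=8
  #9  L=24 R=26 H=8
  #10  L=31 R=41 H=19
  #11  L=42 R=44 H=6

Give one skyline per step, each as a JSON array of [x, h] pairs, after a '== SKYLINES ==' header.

== SKYLINES ==
[[15,20],[16,0]]
[[15,20],[16,0],[29,9],[32,0]]
[[8,6],[15,20],[16,6],[18,0],[29,9],[32,0]]
[[8,6],[15,20],[16,6],[18,0],[29,9],[32,0],[37,19],[39,0]]
[[8,6],[15,20],[21,0],[29,9],[32,0],[37,19],[39,0]]
[[8,6],[15,20],[21,0],[29,9],[32,0],[37,19],[39,11],[44,0]]
[[8,6],[15,20],[21,0],[29,9],[32,0],[36,15],[37,19],[39,15],[42,11],[44,0]]
[[8,6],[15,20],[21,8],[29,9],[32,8],[36,15],[37,19],[39,15],[42,11],[44,0]]
[[8,6],[15,20],[21,8],[29,9],[32,8],[36,15],[37,19],[39,15],[42,11],[44,0]]
[[8,6],[15,20],[21,8],[29,9],[31,19],[41,15],[42,11],[44,0]]
[[8,6],[15,20],[21,8],[29,9],[31,19],[41,15],[42,11],[44,0]]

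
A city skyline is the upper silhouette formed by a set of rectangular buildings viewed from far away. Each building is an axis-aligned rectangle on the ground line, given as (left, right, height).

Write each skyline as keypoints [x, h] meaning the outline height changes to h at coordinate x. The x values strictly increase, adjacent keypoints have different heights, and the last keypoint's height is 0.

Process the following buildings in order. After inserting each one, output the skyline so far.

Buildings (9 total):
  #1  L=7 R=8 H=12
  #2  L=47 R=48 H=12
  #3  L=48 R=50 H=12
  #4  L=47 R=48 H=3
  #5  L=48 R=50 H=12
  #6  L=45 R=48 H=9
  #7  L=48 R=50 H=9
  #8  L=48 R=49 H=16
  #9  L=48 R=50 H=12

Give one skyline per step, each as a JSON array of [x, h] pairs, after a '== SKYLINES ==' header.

== SKYLINES ==
[[7,12],[8,0]]
[[7,12],[8,0],[47,12],[48,0]]
[[7,12],[8,0],[47,12],[50,0]]
[[7,12],[8,0],[47,12],[50,0]]
[[7,12],[8,0],[47,12],[50,0]]
[[7,12],[8,0],[45,9],[47,12],[50,0]]
[[7,12],[8,0],[45,9],[47,12],[50,0]]
[[7,12],[8,0],[45,9],[47,12],[48,16],[49,12],[50,0]]
[[7,12],[8,0],[45,9],[47,12],[48,16],[49,12],[50,0]]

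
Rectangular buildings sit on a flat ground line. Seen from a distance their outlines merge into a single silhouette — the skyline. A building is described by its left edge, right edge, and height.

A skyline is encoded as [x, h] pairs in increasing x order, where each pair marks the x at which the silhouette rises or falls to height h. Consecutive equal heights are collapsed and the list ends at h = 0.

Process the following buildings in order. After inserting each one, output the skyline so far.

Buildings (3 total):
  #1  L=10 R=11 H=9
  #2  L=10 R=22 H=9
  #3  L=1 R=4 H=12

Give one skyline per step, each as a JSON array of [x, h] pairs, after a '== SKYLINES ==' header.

== SKYLINES ==
[[10,9],[11,0]]
[[10,9],[22,0]]
[[1,12],[4,0],[10,9],[22,0]]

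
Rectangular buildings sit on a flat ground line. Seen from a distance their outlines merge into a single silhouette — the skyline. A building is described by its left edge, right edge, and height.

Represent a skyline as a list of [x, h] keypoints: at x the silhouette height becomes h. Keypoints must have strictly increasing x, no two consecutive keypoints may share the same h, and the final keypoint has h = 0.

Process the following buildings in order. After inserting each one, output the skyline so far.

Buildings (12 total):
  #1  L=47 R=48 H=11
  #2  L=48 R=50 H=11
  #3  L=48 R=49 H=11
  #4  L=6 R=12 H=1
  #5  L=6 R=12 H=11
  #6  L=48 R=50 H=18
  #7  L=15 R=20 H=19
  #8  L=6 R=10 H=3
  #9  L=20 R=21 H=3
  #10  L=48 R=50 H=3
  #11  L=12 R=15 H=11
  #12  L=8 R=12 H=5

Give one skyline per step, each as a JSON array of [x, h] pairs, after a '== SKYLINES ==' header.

== SKYLINES ==
[[47,11],[48,0]]
[[47,11],[50,0]]
[[47,11],[50,0]]
[[6,1],[12,0],[47,11],[50,0]]
[[6,11],[12,0],[47,11],[50,0]]
[[6,11],[12,0],[47,11],[48,18],[50,0]]
[[6,11],[12,0],[15,19],[20,0],[47,11],[48,18],[50,0]]
[[6,11],[12,0],[15,19],[20,0],[47,11],[48,18],[50,0]]
[[6,11],[12,0],[15,19],[20,3],[21,0],[47,11],[48,18],[50,0]]
[[6,11],[12,0],[15,19],[20,3],[21,0],[47,11],[48,18],[50,0]]
[[6,11],[15,19],[20,3],[21,0],[47,11],[48,18],[50,0]]
[[6,11],[15,19],[20,3],[21,0],[47,11],[48,18],[50,0]]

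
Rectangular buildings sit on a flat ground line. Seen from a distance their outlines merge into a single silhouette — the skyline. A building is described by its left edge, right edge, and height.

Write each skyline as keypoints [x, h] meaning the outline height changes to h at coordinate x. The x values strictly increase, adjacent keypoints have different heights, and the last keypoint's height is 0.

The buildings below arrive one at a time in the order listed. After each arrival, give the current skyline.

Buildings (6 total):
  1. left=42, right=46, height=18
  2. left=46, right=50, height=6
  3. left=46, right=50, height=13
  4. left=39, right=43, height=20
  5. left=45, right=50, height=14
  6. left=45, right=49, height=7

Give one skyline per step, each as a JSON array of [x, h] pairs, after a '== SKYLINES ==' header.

== SKYLINES ==
[[42,18],[46,0]]
[[42,18],[46,6],[50,0]]
[[42,18],[46,13],[50,0]]
[[39,20],[43,18],[46,13],[50,0]]
[[39,20],[43,18],[46,14],[50,0]]
[[39,20],[43,18],[46,14],[50,0]]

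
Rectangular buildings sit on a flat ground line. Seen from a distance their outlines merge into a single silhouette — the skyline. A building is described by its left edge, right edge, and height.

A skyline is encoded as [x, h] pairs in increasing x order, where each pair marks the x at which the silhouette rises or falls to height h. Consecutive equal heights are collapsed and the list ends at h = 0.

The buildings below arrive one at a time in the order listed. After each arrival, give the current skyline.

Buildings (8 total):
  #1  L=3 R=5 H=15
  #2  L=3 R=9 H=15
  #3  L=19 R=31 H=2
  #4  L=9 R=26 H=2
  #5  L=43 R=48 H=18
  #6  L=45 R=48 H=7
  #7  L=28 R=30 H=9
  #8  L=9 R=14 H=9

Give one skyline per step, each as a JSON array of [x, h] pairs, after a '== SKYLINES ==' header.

== SKYLINES ==
[[3,15],[5,0]]
[[3,15],[9,0]]
[[3,15],[9,0],[19,2],[31,0]]
[[3,15],[9,2],[31,0]]
[[3,15],[9,2],[31,0],[43,18],[48,0]]
[[3,15],[9,2],[31,0],[43,18],[48,0]]
[[3,15],[9,2],[28,9],[30,2],[31,0],[43,18],[48,0]]
[[3,15],[9,9],[14,2],[28,9],[30,2],[31,0],[43,18],[48,0]]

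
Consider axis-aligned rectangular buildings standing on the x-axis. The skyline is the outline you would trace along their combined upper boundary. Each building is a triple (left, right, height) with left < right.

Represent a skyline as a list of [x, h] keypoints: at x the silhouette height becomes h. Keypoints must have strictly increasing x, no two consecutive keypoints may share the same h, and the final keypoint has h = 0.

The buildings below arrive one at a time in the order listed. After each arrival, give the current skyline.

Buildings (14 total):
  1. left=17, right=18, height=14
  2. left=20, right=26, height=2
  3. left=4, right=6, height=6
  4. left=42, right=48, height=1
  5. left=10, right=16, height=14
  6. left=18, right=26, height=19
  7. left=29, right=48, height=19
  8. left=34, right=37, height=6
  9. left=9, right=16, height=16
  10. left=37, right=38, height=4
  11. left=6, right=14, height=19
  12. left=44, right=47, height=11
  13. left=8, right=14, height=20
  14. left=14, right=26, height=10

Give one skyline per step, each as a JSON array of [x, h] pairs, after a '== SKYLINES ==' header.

== SKYLINES ==
[[17,14],[18,0]]
[[17,14],[18,0],[20,2],[26,0]]
[[4,6],[6,0],[17,14],[18,0],[20,2],[26,0]]
[[4,6],[6,0],[17,14],[18,0],[20,2],[26,0],[42,1],[48,0]]
[[4,6],[6,0],[10,14],[16,0],[17,14],[18,0],[20,2],[26,0],[42,1],[48,0]]
[[4,6],[6,0],[10,14],[16,0],[17,14],[18,19],[26,0],[42,1],[48,0]]
[[4,6],[6,0],[10,14],[16,0],[17,14],[18,19],[26,0],[29,19],[48,0]]
[[4,6],[6,0],[10,14],[16,0],[17,14],[18,19],[26,0],[29,19],[48,0]]
[[4,6],[6,0],[9,16],[16,0],[17,14],[18,19],[26,0],[29,19],[48,0]]
[[4,6],[6,0],[9,16],[16,0],[17,14],[18,19],[26,0],[29,19],[48,0]]
[[4,6],[6,19],[14,16],[16,0],[17,14],[18,19],[26,0],[29,19],[48,0]]
[[4,6],[6,19],[14,16],[16,0],[17,14],[18,19],[26,0],[29,19],[48,0]]
[[4,6],[6,19],[8,20],[14,16],[16,0],[17,14],[18,19],[26,0],[29,19],[48,0]]
[[4,6],[6,19],[8,20],[14,16],[16,10],[17,14],[18,19],[26,0],[29,19],[48,0]]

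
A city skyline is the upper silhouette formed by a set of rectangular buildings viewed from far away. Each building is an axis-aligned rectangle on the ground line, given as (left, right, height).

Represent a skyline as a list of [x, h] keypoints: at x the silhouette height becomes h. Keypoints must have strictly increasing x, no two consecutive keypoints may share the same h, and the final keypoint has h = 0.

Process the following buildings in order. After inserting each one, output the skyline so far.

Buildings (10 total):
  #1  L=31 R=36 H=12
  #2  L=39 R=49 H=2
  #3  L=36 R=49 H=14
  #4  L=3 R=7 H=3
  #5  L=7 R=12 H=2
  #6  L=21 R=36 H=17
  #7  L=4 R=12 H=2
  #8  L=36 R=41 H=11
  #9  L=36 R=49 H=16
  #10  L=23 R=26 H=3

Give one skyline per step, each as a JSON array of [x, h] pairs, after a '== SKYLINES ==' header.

== SKYLINES ==
[[31,12],[36,0]]
[[31,12],[36,0],[39,2],[49,0]]
[[31,12],[36,14],[49,0]]
[[3,3],[7,0],[31,12],[36,14],[49,0]]
[[3,3],[7,2],[12,0],[31,12],[36,14],[49,0]]
[[3,3],[7,2],[12,0],[21,17],[36,14],[49,0]]
[[3,3],[7,2],[12,0],[21,17],[36,14],[49,0]]
[[3,3],[7,2],[12,0],[21,17],[36,14],[49,0]]
[[3,3],[7,2],[12,0],[21,17],[36,16],[49,0]]
[[3,3],[7,2],[12,0],[21,17],[36,16],[49,0]]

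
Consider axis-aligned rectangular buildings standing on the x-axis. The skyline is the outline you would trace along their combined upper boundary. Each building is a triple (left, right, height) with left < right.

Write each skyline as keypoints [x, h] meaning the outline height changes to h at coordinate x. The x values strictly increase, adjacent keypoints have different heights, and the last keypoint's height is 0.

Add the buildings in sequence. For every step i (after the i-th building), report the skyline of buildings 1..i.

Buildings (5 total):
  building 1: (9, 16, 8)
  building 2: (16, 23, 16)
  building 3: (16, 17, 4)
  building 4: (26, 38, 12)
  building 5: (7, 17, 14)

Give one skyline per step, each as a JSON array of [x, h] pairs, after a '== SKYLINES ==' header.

== SKYLINES ==
[[9,8],[16,0]]
[[9,8],[16,16],[23,0]]
[[9,8],[16,16],[23,0]]
[[9,8],[16,16],[23,0],[26,12],[38,0]]
[[7,14],[16,16],[23,0],[26,12],[38,0]]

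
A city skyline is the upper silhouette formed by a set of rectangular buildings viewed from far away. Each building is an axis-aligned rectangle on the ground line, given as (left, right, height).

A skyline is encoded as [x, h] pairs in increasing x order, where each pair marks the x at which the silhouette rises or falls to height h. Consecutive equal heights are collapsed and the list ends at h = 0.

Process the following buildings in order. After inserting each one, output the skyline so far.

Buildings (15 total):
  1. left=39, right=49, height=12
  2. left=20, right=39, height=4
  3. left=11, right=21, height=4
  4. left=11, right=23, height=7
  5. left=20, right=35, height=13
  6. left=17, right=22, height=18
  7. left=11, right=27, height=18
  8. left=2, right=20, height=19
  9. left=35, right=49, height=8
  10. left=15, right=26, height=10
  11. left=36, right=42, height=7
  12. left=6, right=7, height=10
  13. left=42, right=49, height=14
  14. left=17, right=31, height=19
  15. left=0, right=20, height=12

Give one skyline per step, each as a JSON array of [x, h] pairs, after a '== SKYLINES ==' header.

== SKYLINES ==
[[39,12],[49,0]]
[[20,4],[39,12],[49,0]]
[[11,4],[39,12],[49,0]]
[[11,7],[23,4],[39,12],[49,0]]
[[11,7],[20,13],[35,4],[39,12],[49,0]]
[[11,7],[17,18],[22,13],[35,4],[39,12],[49,0]]
[[11,18],[27,13],[35,4],[39,12],[49,0]]
[[2,19],[20,18],[27,13],[35,4],[39,12],[49,0]]
[[2,19],[20,18],[27,13],[35,8],[39,12],[49,0]]
[[2,19],[20,18],[27,13],[35,8],[39,12],[49,0]]
[[2,19],[20,18],[27,13],[35,8],[39,12],[49,0]]
[[2,19],[20,18],[27,13],[35,8],[39,12],[49,0]]
[[2,19],[20,18],[27,13],[35,8],[39,12],[42,14],[49,0]]
[[2,19],[31,13],[35,8],[39,12],[42,14],[49,0]]
[[0,12],[2,19],[31,13],[35,8],[39,12],[42,14],[49,0]]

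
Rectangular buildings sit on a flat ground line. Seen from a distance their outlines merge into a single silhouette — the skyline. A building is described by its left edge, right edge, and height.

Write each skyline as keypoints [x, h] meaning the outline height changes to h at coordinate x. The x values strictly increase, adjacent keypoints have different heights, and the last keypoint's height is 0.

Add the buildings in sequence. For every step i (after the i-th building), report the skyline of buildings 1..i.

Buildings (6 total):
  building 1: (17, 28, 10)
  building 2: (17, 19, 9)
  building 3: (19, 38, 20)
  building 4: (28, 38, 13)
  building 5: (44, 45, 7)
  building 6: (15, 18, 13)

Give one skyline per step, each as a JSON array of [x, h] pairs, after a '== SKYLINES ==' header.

== SKYLINES ==
[[17,10],[28,0]]
[[17,10],[28,0]]
[[17,10],[19,20],[38,0]]
[[17,10],[19,20],[38,0]]
[[17,10],[19,20],[38,0],[44,7],[45,0]]
[[15,13],[18,10],[19,20],[38,0],[44,7],[45,0]]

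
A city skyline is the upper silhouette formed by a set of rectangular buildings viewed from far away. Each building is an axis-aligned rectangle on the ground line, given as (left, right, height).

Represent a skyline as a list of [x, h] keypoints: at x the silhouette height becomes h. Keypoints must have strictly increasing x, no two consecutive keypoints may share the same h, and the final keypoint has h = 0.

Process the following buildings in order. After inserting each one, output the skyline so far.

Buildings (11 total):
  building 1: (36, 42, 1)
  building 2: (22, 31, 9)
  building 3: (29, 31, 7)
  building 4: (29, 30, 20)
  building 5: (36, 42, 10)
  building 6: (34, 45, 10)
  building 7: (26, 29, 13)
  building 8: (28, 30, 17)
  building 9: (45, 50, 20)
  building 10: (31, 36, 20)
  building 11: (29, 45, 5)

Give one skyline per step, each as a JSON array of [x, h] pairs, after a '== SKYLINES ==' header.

== SKYLINES ==
[[36,1],[42,0]]
[[22,9],[31,0],[36,1],[42,0]]
[[22,9],[31,0],[36,1],[42,0]]
[[22,9],[29,20],[30,9],[31,0],[36,1],[42,0]]
[[22,9],[29,20],[30,9],[31,0],[36,10],[42,0]]
[[22,9],[29,20],[30,9],[31,0],[34,10],[45,0]]
[[22,9],[26,13],[29,20],[30,9],[31,0],[34,10],[45,0]]
[[22,9],[26,13],[28,17],[29,20],[30,9],[31,0],[34,10],[45,0]]
[[22,9],[26,13],[28,17],[29,20],[30,9],[31,0],[34,10],[45,20],[50,0]]
[[22,9],[26,13],[28,17],[29,20],[30,9],[31,20],[36,10],[45,20],[50,0]]
[[22,9],[26,13],[28,17],[29,20],[30,9],[31,20],[36,10],[45,20],[50,0]]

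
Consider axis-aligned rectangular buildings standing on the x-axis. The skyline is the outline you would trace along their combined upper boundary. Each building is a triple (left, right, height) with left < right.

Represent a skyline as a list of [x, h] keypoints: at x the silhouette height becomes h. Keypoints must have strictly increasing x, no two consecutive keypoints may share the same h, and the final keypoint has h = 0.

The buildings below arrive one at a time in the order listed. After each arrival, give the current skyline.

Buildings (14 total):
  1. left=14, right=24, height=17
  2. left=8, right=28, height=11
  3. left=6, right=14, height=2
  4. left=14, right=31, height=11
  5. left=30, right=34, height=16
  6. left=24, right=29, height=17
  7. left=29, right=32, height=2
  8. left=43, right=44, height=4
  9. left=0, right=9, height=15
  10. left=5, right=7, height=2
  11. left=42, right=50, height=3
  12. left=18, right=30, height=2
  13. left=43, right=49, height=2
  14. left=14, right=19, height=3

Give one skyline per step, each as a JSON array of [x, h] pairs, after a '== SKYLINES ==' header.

== SKYLINES ==
[[14,17],[24,0]]
[[8,11],[14,17],[24,11],[28,0]]
[[6,2],[8,11],[14,17],[24,11],[28,0]]
[[6,2],[8,11],[14,17],[24,11],[31,0]]
[[6,2],[8,11],[14,17],[24,11],[30,16],[34,0]]
[[6,2],[8,11],[14,17],[29,11],[30,16],[34,0]]
[[6,2],[8,11],[14,17],[29,11],[30,16],[34,0]]
[[6,2],[8,11],[14,17],[29,11],[30,16],[34,0],[43,4],[44,0]]
[[0,15],[9,11],[14,17],[29,11],[30,16],[34,0],[43,4],[44,0]]
[[0,15],[9,11],[14,17],[29,11],[30,16],[34,0],[43,4],[44,0]]
[[0,15],[9,11],[14,17],[29,11],[30,16],[34,0],[42,3],[43,4],[44,3],[50,0]]
[[0,15],[9,11],[14,17],[29,11],[30,16],[34,0],[42,3],[43,4],[44,3],[50,0]]
[[0,15],[9,11],[14,17],[29,11],[30,16],[34,0],[42,3],[43,4],[44,3],[50,0]]
[[0,15],[9,11],[14,17],[29,11],[30,16],[34,0],[42,3],[43,4],[44,3],[50,0]]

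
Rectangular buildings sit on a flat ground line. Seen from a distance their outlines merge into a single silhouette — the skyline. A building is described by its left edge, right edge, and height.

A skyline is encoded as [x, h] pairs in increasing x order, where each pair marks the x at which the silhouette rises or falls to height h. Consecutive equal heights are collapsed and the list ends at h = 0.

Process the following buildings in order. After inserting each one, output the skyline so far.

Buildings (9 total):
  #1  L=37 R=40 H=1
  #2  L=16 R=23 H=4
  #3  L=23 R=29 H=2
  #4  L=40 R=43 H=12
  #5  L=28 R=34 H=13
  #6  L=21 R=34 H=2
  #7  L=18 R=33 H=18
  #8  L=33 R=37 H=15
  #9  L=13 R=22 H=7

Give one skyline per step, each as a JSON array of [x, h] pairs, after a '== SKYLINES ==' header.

== SKYLINES ==
[[37,1],[40,0]]
[[16,4],[23,0],[37,1],[40,0]]
[[16,4],[23,2],[29,0],[37,1],[40,0]]
[[16,4],[23,2],[29,0],[37,1],[40,12],[43,0]]
[[16,4],[23,2],[28,13],[34,0],[37,1],[40,12],[43,0]]
[[16,4],[23,2],[28,13],[34,0],[37,1],[40,12],[43,0]]
[[16,4],[18,18],[33,13],[34,0],[37,1],[40,12],[43,0]]
[[16,4],[18,18],[33,15],[37,1],[40,12],[43,0]]
[[13,7],[18,18],[33,15],[37,1],[40,12],[43,0]]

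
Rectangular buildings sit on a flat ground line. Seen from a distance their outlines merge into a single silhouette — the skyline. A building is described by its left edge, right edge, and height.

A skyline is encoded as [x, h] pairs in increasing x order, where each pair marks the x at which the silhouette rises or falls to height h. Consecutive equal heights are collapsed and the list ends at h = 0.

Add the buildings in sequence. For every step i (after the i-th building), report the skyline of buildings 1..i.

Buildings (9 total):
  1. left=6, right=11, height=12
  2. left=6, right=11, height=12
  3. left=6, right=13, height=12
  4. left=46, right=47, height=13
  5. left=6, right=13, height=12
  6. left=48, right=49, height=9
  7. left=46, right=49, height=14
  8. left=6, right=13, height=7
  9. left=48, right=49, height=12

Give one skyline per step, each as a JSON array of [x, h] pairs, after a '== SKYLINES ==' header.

== SKYLINES ==
[[6,12],[11,0]]
[[6,12],[11,0]]
[[6,12],[13,0]]
[[6,12],[13,0],[46,13],[47,0]]
[[6,12],[13,0],[46,13],[47,0]]
[[6,12],[13,0],[46,13],[47,0],[48,9],[49,0]]
[[6,12],[13,0],[46,14],[49,0]]
[[6,12],[13,0],[46,14],[49,0]]
[[6,12],[13,0],[46,14],[49,0]]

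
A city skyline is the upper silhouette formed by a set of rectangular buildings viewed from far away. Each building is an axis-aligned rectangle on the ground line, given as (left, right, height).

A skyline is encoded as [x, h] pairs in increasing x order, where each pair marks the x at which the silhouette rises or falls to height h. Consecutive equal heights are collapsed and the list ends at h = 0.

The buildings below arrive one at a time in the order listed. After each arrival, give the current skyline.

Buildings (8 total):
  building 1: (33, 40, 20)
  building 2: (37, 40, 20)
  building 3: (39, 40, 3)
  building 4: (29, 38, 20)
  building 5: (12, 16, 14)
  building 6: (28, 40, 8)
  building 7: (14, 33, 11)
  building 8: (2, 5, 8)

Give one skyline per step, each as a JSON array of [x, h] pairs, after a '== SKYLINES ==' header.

== SKYLINES ==
[[33,20],[40,0]]
[[33,20],[40,0]]
[[33,20],[40,0]]
[[29,20],[40,0]]
[[12,14],[16,0],[29,20],[40,0]]
[[12,14],[16,0],[28,8],[29,20],[40,0]]
[[12,14],[16,11],[29,20],[40,0]]
[[2,8],[5,0],[12,14],[16,11],[29,20],[40,0]]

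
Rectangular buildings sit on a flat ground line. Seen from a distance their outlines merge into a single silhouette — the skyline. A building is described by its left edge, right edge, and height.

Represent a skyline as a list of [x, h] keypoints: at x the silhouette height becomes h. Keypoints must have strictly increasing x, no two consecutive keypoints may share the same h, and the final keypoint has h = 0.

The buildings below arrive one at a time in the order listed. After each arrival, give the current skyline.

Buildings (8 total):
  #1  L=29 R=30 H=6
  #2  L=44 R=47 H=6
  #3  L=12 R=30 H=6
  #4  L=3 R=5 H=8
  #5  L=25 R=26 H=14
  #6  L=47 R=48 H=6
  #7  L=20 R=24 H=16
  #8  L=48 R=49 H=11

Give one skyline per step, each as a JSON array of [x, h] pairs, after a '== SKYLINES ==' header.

== SKYLINES ==
[[29,6],[30,0]]
[[29,6],[30,0],[44,6],[47,0]]
[[12,6],[30,0],[44,6],[47,0]]
[[3,8],[5,0],[12,6],[30,0],[44,6],[47,0]]
[[3,8],[5,0],[12,6],[25,14],[26,6],[30,0],[44,6],[47,0]]
[[3,8],[5,0],[12,6],[25,14],[26,6],[30,0],[44,6],[48,0]]
[[3,8],[5,0],[12,6],[20,16],[24,6],[25,14],[26,6],[30,0],[44,6],[48,0]]
[[3,8],[5,0],[12,6],[20,16],[24,6],[25,14],[26,6],[30,0],[44,6],[48,11],[49,0]]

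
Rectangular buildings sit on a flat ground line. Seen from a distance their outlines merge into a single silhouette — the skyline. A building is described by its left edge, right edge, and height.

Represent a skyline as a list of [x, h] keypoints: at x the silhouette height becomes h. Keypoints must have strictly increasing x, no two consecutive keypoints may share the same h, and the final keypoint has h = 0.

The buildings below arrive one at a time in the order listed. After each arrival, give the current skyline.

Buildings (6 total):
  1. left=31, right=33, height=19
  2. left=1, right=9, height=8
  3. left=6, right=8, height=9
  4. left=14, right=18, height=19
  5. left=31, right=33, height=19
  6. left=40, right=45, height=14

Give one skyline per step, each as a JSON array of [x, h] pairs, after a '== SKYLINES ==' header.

== SKYLINES ==
[[31,19],[33,0]]
[[1,8],[9,0],[31,19],[33,0]]
[[1,8],[6,9],[8,8],[9,0],[31,19],[33,0]]
[[1,8],[6,9],[8,8],[9,0],[14,19],[18,0],[31,19],[33,0]]
[[1,8],[6,9],[8,8],[9,0],[14,19],[18,0],[31,19],[33,0]]
[[1,8],[6,9],[8,8],[9,0],[14,19],[18,0],[31,19],[33,0],[40,14],[45,0]]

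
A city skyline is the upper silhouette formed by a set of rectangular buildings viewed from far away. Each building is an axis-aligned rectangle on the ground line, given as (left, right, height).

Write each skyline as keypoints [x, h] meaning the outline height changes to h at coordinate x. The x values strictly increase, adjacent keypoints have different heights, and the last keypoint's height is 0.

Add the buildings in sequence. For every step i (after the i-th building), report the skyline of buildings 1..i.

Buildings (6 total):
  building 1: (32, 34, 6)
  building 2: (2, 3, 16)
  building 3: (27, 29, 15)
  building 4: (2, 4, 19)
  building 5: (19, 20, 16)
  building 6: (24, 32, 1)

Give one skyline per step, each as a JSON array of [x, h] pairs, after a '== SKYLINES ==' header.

== SKYLINES ==
[[32,6],[34,0]]
[[2,16],[3,0],[32,6],[34,0]]
[[2,16],[3,0],[27,15],[29,0],[32,6],[34,0]]
[[2,19],[4,0],[27,15],[29,0],[32,6],[34,0]]
[[2,19],[4,0],[19,16],[20,0],[27,15],[29,0],[32,6],[34,0]]
[[2,19],[4,0],[19,16],[20,0],[24,1],[27,15],[29,1],[32,6],[34,0]]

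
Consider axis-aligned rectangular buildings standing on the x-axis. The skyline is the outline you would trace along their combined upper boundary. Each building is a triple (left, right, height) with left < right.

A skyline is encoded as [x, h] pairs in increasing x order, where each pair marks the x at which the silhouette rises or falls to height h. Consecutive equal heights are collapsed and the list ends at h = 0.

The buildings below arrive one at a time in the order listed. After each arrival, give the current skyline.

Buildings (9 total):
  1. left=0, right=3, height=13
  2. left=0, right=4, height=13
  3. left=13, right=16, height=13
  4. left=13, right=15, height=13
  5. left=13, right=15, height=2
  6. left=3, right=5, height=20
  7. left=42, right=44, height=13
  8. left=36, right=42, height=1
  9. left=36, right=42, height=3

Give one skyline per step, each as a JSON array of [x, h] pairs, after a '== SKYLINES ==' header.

== SKYLINES ==
[[0,13],[3,0]]
[[0,13],[4,0]]
[[0,13],[4,0],[13,13],[16,0]]
[[0,13],[4,0],[13,13],[16,0]]
[[0,13],[4,0],[13,13],[16,0]]
[[0,13],[3,20],[5,0],[13,13],[16,0]]
[[0,13],[3,20],[5,0],[13,13],[16,0],[42,13],[44,0]]
[[0,13],[3,20],[5,0],[13,13],[16,0],[36,1],[42,13],[44,0]]
[[0,13],[3,20],[5,0],[13,13],[16,0],[36,3],[42,13],[44,0]]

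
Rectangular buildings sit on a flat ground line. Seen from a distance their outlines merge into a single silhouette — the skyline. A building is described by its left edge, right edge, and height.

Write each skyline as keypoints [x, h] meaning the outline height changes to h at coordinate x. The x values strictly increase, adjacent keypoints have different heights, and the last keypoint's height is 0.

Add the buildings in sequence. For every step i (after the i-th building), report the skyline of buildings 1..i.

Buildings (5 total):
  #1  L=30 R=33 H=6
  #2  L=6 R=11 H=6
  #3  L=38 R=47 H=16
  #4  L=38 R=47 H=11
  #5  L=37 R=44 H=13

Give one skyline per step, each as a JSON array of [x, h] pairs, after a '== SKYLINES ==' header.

== SKYLINES ==
[[30,6],[33,0]]
[[6,6],[11,0],[30,6],[33,0]]
[[6,6],[11,0],[30,6],[33,0],[38,16],[47,0]]
[[6,6],[11,0],[30,6],[33,0],[38,16],[47,0]]
[[6,6],[11,0],[30,6],[33,0],[37,13],[38,16],[47,0]]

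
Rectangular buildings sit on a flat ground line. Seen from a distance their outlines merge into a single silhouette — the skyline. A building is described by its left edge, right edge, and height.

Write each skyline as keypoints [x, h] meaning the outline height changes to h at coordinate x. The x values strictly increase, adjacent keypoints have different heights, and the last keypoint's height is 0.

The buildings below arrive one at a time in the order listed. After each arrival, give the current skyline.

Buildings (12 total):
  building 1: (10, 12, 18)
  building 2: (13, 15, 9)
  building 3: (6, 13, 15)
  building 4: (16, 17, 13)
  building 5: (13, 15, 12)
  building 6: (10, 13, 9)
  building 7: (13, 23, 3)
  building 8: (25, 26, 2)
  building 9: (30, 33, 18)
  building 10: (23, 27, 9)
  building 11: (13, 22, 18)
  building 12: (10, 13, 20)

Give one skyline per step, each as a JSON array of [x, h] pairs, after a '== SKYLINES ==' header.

== SKYLINES ==
[[10,18],[12,0]]
[[10,18],[12,0],[13,9],[15,0]]
[[6,15],[10,18],[12,15],[13,9],[15,0]]
[[6,15],[10,18],[12,15],[13,9],[15,0],[16,13],[17,0]]
[[6,15],[10,18],[12,15],[13,12],[15,0],[16,13],[17,0]]
[[6,15],[10,18],[12,15],[13,12],[15,0],[16,13],[17,0]]
[[6,15],[10,18],[12,15],[13,12],[15,3],[16,13],[17,3],[23,0]]
[[6,15],[10,18],[12,15],[13,12],[15,3],[16,13],[17,3],[23,0],[25,2],[26,0]]
[[6,15],[10,18],[12,15],[13,12],[15,3],[16,13],[17,3],[23,0],[25,2],[26,0],[30,18],[33,0]]
[[6,15],[10,18],[12,15],[13,12],[15,3],[16,13],[17,3],[23,9],[27,0],[30,18],[33,0]]
[[6,15],[10,18],[12,15],[13,18],[22,3],[23,9],[27,0],[30,18],[33,0]]
[[6,15],[10,20],[13,18],[22,3],[23,9],[27,0],[30,18],[33,0]]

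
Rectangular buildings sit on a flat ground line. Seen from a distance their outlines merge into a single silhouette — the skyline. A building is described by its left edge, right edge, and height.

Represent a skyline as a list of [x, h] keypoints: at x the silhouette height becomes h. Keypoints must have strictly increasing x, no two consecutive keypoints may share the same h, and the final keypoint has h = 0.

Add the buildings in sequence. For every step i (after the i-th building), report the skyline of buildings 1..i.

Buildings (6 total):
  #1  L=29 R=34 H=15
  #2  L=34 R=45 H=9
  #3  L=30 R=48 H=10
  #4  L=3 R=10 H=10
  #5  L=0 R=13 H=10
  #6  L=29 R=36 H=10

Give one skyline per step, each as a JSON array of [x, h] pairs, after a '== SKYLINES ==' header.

== SKYLINES ==
[[29,15],[34,0]]
[[29,15],[34,9],[45,0]]
[[29,15],[34,10],[48,0]]
[[3,10],[10,0],[29,15],[34,10],[48,0]]
[[0,10],[13,0],[29,15],[34,10],[48,0]]
[[0,10],[13,0],[29,15],[34,10],[48,0]]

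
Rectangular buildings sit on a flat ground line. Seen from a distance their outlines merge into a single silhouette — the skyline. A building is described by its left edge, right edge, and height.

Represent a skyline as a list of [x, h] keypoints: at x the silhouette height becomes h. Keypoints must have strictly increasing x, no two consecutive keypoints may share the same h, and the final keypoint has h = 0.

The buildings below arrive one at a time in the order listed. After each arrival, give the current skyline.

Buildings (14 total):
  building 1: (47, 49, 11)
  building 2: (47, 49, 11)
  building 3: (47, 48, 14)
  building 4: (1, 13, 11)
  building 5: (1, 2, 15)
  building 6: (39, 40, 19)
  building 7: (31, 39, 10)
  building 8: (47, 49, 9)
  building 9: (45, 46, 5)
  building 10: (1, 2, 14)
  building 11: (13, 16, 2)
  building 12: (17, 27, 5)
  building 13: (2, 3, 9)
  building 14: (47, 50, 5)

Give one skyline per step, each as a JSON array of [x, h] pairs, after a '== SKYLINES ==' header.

== SKYLINES ==
[[47,11],[49,0]]
[[47,11],[49,0]]
[[47,14],[48,11],[49,0]]
[[1,11],[13,0],[47,14],[48,11],[49,0]]
[[1,15],[2,11],[13,0],[47,14],[48,11],[49,0]]
[[1,15],[2,11],[13,0],[39,19],[40,0],[47,14],[48,11],[49,0]]
[[1,15],[2,11],[13,0],[31,10],[39,19],[40,0],[47,14],[48,11],[49,0]]
[[1,15],[2,11],[13,0],[31,10],[39,19],[40,0],[47,14],[48,11],[49,0]]
[[1,15],[2,11],[13,0],[31,10],[39,19],[40,0],[45,5],[46,0],[47,14],[48,11],[49,0]]
[[1,15],[2,11],[13,0],[31,10],[39,19],[40,0],[45,5],[46,0],[47,14],[48,11],[49,0]]
[[1,15],[2,11],[13,2],[16,0],[31,10],[39,19],[40,0],[45,5],[46,0],[47,14],[48,11],[49,0]]
[[1,15],[2,11],[13,2],[16,0],[17,5],[27,0],[31,10],[39,19],[40,0],[45,5],[46,0],[47,14],[48,11],[49,0]]
[[1,15],[2,11],[13,2],[16,0],[17,5],[27,0],[31,10],[39,19],[40,0],[45,5],[46,0],[47,14],[48,11],[49,0]]
[[1,15],[2,11],[13,2],[16,0],[17,5],[27,0],[31,10],[39,19],[40,0],[45,5],[46,0],[47,14],[48,11],[49,5],[50,0]]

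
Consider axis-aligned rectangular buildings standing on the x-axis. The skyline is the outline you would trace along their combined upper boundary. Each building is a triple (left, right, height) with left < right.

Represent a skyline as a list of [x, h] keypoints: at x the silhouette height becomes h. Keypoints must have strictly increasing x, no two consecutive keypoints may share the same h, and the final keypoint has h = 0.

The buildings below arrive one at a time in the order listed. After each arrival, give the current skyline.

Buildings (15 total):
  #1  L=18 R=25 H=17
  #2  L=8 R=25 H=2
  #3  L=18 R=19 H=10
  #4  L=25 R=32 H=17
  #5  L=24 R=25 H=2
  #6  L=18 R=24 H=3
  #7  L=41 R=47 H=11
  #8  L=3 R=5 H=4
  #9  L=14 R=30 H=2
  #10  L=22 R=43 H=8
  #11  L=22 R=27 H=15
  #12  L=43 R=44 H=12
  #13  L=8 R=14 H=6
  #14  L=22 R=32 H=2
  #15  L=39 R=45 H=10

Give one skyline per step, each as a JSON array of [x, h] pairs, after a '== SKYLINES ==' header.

== SKYLINES ==
[[18,17],[25,0]]
[[8,2],[18,17],[25,0]]
[[8,2],[18,17],[25,0]]
[[8,2],[18,17],[32,0]]
[[8,2],[18,17],[32,0]]
[[8,2],[18,17],[32,0]]
[[8,2],[18,17],[32,0],[41,11],[47,0]]
[[3,4],[5,0],[8,2],[18,17],[32,0],[41,11],[47,0]]
[[3,4],[5,0],[8,2],[18,17],[32,0],[41,11],[47,0]]
[[3,4],[5,0],[8,2],[18,17],[32,8],[41,11],[47,0]]
[[3,4],[5,0],[8,2],[18,17],[32,8],[41,11],[47,0]]
[[3,4],[5,0],[8,2],[18,17],[32,8],[41,11],[43,12],[44,11],[47,0]]
[[3,4],[5,0],[8,6],[14,2],[18,17],[32,8],[41,11],[43,12],[44,11],[47,0]]
[[3,4],[5,0],[8,6],[14,2],[18,17],[32,8],[41,11],[43,12],[44,11],[47,0]]
[[3,4],[5,0],[8,6],[14,2],[18,17],[32,8],[39,10],[41,11],[43,12],[44,11],[47,0]]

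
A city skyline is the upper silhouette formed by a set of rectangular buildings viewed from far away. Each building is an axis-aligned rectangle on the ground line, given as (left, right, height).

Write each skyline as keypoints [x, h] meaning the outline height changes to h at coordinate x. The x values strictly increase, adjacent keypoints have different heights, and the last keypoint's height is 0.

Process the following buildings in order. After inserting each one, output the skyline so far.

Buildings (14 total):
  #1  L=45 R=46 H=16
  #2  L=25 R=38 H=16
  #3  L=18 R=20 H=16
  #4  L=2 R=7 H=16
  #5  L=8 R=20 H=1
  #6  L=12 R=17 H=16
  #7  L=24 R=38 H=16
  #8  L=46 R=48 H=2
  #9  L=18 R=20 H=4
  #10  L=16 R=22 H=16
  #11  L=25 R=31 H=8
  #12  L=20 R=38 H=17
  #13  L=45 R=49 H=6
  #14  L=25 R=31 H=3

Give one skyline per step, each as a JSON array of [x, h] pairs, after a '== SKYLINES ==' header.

== SKYLINES ==
[[45,16],[46,0]]
[[25,16],[38,0],[45,16],[46,0]]
[[18,16],[20,0],[25,16],[38,0],[45,16],[46,0]]
[[2,16],[7,0],[18,16],[20,0],[25,16],[38,0],[45,16],[46,0]]
[[2,16],[7,0],[8,1],[18,16],[20,0],[25,16],[38,0],[45,16],[46,0]]
[[2,16],[7,0],[8,1],[12,16],[17,1],[18,16],[20,0],[25,16],[38,0],[45,16],[46,0]]
[[2,16],[7,0],[8,1],[12,16],[17,1],[18,16],[20,0],[24,16],[38,0],[45,16],[46,0]]
[[2,16],[7,0],[8,1],[12,16],[17,1],[18,16],[20,0],[24,16],[38,0],[45,16],[46,2],[48,0]]
[[2,16],[7,0],[8,1],[12,16],[17,1],[18,16],[20,0],[24,16],[38,0],[45,16],[46,2],[48,0]]
[[2,16],[7,0],[8,1],[12,16],[22,0],[24,16],[38,0],[45,16],[46,2],[48,0]]
[[2,16],[7,0],[8,1],[12,16],[22,0],[24,16],[38,0],[45,16],[46,2],[48,0]]
[[2,16],[7,0],[8,1],[12,16],[20,17],[38,0],[45,16],[46,2],[48,0]]
[[2,16],[7,0],[8,1],[12,16],[20,17],[38,0],[45,16],[46,6],[49,0]]
[[2,16],[7,0],[8,1],[12,16],[20,17],[38,0],[45,16],[46,6],[49,0]]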